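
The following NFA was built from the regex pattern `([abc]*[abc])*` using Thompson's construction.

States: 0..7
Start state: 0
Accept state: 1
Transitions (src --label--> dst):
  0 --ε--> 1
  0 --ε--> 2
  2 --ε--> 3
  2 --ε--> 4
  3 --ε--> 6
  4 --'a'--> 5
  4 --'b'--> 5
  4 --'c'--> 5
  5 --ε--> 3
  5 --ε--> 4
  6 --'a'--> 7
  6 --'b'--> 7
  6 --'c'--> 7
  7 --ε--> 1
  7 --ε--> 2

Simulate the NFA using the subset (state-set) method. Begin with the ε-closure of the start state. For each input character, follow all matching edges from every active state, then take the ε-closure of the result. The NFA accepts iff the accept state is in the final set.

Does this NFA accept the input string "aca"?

initial (ε-close {0}): {0,1,2,3,4,6}
'a' @ 1: {1,2,3,4,5,6,7}  (accept∈set)
'c' @ 2: {1,2,3,4,5,6,7}  (accept∈set)
'a' @ 3: {1,2,3,4,5,6,7}  (accept∈set)
final: {1,2,3,4,5,6,7}; accept 1 in set

Answer: ACCEPT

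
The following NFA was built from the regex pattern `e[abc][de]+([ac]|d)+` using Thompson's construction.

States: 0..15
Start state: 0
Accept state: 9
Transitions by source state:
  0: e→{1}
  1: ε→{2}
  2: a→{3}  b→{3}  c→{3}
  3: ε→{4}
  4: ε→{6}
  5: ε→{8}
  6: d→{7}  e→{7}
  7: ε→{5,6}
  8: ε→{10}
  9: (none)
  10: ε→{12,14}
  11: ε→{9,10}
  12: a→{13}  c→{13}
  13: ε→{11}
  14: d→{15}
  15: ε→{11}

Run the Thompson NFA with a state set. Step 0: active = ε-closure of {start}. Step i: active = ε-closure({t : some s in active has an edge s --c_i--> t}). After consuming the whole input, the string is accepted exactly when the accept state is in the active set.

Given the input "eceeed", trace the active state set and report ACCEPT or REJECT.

initial (ε-close {0}): {0}
'e' @ 1: {1,2}
'c' @ 2: {3,4,6}
'e' @ 3: {5,6,7,8,10,12,14}
'e' @ 4: {5,6,7,8,10,12,14}
'e' @ 5: {5,6,7,8,10,12,14}
'd' @ 6: {5,6,7,8,9,10,11,12,14,15}  ✓accept
final: {5,6,7,8,9,10,11,12,14,15}; accept 9 in set

Answer: ACCEPT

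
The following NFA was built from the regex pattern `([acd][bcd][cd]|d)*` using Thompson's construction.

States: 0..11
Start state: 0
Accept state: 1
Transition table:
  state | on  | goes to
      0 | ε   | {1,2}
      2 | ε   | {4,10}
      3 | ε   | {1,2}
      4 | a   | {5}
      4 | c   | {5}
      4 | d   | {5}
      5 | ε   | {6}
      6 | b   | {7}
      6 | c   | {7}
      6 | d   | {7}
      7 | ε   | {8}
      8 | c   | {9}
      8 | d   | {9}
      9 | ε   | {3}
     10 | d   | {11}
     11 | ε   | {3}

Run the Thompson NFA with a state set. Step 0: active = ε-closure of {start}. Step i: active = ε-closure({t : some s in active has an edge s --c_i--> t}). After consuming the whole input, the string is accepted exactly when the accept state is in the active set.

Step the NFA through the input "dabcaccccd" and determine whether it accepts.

S₀ = ε-closure({0}) = {0,1,2,4,10}
'd' @ 1: {1,2,3,4,5,6,10,11}  (accept∈set)
'a' @ 2: {5,6}
'b' @ 3: {7,8}
'c' @ 4: {1,2,3,4,9,10}  (accept∈set)
'a' @ 5: {5,6}
'c' @ 6: {7,8}
'c' @ 7: {1,2,3,4,9,10}  (accept∈set)
'c' @ 8: {5,6}
'c' @ 9: {7,8}
'd' @ 10: {1,2,3,4,9,10}  (accept∈set)
after full input: {1,2,3,4,9,10}  (accept=1 in)

Answer: ACCEPT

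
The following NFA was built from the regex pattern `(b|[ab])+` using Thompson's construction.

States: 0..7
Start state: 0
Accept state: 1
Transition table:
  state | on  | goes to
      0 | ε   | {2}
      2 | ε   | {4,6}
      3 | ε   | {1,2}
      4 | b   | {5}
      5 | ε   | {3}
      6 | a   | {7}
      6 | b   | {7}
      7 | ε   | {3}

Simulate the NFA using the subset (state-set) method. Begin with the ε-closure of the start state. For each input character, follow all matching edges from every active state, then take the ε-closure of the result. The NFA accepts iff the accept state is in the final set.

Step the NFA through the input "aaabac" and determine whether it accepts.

initial (ε-close {0}): {0,2,4,6}
'a' @ 1: {1,2,3,4,6,7}  ✓accept
'a' @ 2: {1,2,3,4,6,7}  ✓accept
'a' @ 3: {1,2,3,4,6,7}  ✓accept
'b' @ 4: {1,2,3,4,5,6,7}  ✓accept
'a' @ 5: {1,2,3,4,6,7}  ✓accept
'c' @ 6: {}  — no active states
after full input: {}  (accept=1 not in)

Answer: REJECT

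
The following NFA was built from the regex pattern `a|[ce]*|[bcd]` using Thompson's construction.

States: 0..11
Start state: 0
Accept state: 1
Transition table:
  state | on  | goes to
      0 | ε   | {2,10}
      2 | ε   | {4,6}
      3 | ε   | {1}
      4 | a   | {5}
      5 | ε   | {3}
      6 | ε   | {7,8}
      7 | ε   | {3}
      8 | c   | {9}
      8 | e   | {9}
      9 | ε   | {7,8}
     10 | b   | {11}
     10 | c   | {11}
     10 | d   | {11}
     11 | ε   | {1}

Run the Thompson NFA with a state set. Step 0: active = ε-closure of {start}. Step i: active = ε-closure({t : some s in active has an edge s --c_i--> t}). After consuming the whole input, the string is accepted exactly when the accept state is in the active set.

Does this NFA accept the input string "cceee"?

S₀ = ε-closure({0}) = {0,1,2,3,4,6,7,8,10}
'c' @ 1: {1,3,7,8,9,11}  (accept∈set)
'c' @ 2: {1,3,7,8,9}  (accept∈set)
'e' @ 3: {1,3,7,8,9}  (accept∈set)
'e' @ 4: {1,3,7,8,9}  (accept∈set)
'e' @ 5: {1,3,7,8,9}  (accept∈set)
final: {1,3,7,8,9}; accept 1 in set

Answer: ACCEPT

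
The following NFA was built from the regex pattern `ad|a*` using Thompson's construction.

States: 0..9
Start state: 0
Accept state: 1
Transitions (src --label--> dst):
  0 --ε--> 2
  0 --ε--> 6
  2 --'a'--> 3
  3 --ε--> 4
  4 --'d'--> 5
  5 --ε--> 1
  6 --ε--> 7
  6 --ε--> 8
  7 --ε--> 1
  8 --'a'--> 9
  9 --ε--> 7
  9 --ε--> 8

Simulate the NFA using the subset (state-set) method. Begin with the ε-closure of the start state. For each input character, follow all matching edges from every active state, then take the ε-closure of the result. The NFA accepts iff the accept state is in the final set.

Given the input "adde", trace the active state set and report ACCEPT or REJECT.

S₀ = ε-closure({0}) = {0,1,2,6,7,8}
'a' @ 1: {1,3,4,7,8,9}  (accept∈set)
'd' @ 2: {1,5}  (accept∈set)
'd' @ 3: {}  — no active states
rest 'e' ignored (set empty)
after full input: {}  (accept=1 not in)

Answer: REJECT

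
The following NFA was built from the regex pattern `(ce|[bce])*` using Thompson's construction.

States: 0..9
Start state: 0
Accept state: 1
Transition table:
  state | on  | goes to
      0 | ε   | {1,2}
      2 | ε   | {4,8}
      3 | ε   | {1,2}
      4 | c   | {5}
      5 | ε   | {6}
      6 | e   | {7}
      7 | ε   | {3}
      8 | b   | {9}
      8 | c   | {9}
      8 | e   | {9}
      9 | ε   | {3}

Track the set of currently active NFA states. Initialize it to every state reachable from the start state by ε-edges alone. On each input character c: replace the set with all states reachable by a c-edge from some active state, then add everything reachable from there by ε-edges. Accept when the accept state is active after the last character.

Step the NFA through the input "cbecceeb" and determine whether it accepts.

Answer: ACCEPT

Derivation:
S₀ = ε-closure({0}) = {0,1,2,4,8}
'c' @ 1: {1,2,3,4,5,6,8,9}  [accepting]
'b' @ 2: {1,2,3,4,8,9}  [accepting]
'e' @ 3: {1,2,3,4,8,9}  [accepting]
'c' @ 4: {1,2,3,4,5,6,8,9}  [accepting]
'c' @ 5: {1,2,3,4,5,6,8,9}  [accepting]
'e' @ 6: {1,2,3,4,7,8,9}  [accepting]
'e' @ 7: {1,2,3,4,8,9}  [accepting]
'b' @ 8: {1,2,3,4,8,9}  [accepting]
after full input: {1,2,3,4,8,9}  (accept=1 in)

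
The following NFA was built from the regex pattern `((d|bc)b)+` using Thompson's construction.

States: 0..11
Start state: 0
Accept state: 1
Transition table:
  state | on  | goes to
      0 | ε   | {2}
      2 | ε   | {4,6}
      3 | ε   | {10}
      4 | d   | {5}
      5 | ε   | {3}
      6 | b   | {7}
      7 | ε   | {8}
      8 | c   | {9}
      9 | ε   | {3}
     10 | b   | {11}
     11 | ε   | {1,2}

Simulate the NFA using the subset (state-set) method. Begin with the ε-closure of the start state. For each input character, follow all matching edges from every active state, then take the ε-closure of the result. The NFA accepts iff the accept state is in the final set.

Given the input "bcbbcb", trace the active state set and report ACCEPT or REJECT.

S₀ = ε-closure({0}) = {0,2,4,6}
'b' @ 1: {7,8}
'c' @ 2: {3,9,10}
'b' @ 3: {1,2,4,6,11}  [accepting]
'b' @ 4: {7,8}
'c' @ 5: {3,9,10}
'b' @ 6: {1,2,4,6,11}  [accepting]
final: {1,2,4,6,11}; accept 1 in set

Answer: ACCEPT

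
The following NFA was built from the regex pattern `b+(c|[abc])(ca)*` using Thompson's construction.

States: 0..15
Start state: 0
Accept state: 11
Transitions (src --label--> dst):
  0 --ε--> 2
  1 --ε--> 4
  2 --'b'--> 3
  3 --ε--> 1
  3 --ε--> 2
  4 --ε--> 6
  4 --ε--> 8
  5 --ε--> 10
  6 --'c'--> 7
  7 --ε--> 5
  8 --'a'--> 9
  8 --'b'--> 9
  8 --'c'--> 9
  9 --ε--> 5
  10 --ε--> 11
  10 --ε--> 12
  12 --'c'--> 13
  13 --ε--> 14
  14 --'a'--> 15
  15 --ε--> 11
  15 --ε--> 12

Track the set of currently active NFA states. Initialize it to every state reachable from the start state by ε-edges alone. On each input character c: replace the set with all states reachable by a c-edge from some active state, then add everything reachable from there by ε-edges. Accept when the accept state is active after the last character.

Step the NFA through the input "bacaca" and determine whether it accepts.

start: ε-closure({0}) = {0,2}
'b' @ 1: {1,2,3,4,6,8}
'a' @ 2: {5,9,10,11,12}  (accept∈set)
'c' @ 3: {13,14}
'a' @ 4: {11,12,15}  (accept∈set)
'c' @ 5: {13,14}
'a' @ 6: {11,12,15}  (accept∈set)
final: {11,12,15}; accept 11 in set

Answer: ACCEPT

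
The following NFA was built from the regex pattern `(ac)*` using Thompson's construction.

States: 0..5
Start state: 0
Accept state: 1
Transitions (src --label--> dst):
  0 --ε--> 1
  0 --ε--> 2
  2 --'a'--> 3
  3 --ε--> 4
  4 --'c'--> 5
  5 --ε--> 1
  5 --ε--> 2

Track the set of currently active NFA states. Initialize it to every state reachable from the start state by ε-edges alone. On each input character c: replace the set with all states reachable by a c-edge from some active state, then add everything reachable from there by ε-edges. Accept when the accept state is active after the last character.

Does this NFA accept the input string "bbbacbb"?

initial (ε-close {0}): {0,1,2}
'b' @ 1: {}  — no active states
rest 'bbacbb' ignored (set empty)
after full input: {}  (accept=1 not in)

Answer: REJECT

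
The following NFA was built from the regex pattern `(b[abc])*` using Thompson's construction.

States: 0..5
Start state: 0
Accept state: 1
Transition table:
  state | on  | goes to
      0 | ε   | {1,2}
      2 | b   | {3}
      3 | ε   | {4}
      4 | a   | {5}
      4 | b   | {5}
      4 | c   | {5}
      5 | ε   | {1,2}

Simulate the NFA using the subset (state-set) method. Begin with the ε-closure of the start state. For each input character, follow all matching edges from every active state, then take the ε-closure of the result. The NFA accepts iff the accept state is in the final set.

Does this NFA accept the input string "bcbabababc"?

Answer: ACCEPT

Derivation:
start: ε-closure({0}) = {0,1,2}
'b' @ 1: {3,4}
'c' @ 2: {1,2,5}  ✓accept
'b' @ 3: {3,4}
'a' @ 4: {1,2,5}  ✓accept
'b' @ 5: {3,4}
'a' @ 6: {1,2,5}  ✓accept
'b' @ 7: {3,4}
'a' @ 8: {1,2,5}  ✓accept
'b' @ 9: {3,4}
'c' @ 10: {1,2,5}  ✓accept
end set {1,2,5} — state 1 in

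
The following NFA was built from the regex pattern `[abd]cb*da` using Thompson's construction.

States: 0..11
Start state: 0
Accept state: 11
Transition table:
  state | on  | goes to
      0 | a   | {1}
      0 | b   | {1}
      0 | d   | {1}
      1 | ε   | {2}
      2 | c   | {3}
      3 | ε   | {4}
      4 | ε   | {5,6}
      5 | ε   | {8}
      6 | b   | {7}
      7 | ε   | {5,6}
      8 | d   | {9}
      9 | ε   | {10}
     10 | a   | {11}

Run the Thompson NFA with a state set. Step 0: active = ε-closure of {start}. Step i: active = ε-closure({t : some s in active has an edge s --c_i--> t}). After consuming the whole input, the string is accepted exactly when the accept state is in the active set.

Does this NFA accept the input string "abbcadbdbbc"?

Answer: REJECT

Derivation:
start: ε-closure({0}) = {0}
'a' @ 1: {1,2}
'b' @ 2: {}  — state set empty
rest 'bcadbdbbc' ignored (set empty)
end set {} — state 11 not in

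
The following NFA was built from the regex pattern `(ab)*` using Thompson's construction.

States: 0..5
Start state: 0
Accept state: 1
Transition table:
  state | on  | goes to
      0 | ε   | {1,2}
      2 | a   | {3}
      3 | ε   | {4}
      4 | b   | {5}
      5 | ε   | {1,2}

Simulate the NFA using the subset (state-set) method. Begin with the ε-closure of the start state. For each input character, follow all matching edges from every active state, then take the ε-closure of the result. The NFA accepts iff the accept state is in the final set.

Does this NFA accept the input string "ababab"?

Answer: ACCEPT

Steps:
initial (ε-close {0}): {0,1,2}
'a' @ 1: {3,4}
'b' @ 2: {1,2,5}  [accepting]
'a' @ 3: {3,4}
'b' @ 4: {1,2,5}  [accepting]
'a' @ 5: {3,4}
'b' @ 6: {1,2,5}  [accepting]
end set {1,2,5} — state 1 in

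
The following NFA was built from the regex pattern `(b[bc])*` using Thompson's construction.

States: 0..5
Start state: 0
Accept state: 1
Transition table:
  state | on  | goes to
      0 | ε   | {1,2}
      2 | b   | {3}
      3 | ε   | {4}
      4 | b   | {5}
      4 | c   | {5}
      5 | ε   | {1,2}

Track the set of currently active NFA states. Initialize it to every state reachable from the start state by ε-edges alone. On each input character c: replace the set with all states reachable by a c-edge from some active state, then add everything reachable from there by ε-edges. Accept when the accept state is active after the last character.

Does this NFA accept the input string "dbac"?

S₀ = ε-closure({0}) = {0,1,2}
'd' @ 1: {}  — no active states
rest 'bac' ignored (set empty)
after full input: {}  (accept=1 not in)

Answer: REJECT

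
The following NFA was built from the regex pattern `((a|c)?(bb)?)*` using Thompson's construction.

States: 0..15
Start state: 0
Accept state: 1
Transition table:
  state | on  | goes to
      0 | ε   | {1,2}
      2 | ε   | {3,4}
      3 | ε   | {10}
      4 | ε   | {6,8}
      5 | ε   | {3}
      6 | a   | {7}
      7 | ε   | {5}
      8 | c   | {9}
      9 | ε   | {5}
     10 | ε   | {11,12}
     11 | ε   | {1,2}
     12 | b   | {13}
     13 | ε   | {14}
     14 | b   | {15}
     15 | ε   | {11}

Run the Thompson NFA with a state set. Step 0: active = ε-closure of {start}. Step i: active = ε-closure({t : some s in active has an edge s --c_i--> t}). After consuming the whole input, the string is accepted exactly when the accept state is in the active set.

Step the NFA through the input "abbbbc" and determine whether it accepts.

S₀ = ε-closure({0}) = {0,1,2,3,4,6,8,10,11,12}
'a' @ 1: {1,2,3,4,5,6,7,8,10,11,12}  (accept∈set)
'b' @ 2: {13,14}
'b' @ 3: {1,2,3,4,6,8,10,11,12,15}  (accept∈set)
'b' @ 4: {13,14}
'b' @ 5: {1,2,3,4,6,8,10,11,12,15}  (accept∈set)
'c' @ 6: {1,2,3,4,5,6,8,9,10,11,12}  (accept∈set)
after full input: {1,2,3,4,5,6,8,9,10,11,12}  (accept=1 in)

Answer: ACCEPT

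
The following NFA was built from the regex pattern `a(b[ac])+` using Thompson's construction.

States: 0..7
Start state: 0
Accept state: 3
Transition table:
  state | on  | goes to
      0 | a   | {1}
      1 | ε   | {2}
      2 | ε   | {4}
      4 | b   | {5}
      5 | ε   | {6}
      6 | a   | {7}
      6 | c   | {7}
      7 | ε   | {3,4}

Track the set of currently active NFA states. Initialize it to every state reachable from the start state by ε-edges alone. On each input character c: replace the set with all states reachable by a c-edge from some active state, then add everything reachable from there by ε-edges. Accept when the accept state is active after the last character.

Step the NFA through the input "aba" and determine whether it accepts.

start: ε-closure({0}) = {0}
'a' @ 1: {1,2,4}
'b' @ 2: {5,6}
'a' @ 3: {3,4,7}  (accept∈set)
after full input: {3,4,7}  (accept=3 in)

Answer: ACCEPT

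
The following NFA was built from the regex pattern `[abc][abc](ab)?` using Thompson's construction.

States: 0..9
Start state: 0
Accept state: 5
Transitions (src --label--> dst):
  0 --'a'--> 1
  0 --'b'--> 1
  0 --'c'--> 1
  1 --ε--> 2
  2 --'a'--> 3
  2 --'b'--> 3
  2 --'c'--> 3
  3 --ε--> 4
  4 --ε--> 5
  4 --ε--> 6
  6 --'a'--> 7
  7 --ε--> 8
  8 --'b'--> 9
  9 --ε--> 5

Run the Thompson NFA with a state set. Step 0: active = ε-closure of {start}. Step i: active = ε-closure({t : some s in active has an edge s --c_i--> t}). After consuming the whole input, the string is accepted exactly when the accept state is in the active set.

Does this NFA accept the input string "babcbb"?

S₀ = ε-closure({0}) = {0}
'b' @ 1: {1,2}
'a' @ 2: {3,4,5,6}  (accept∈set)
'b' @ 3: {}  — state set empty
rest 'cbb' ignored (set empty)
end set {} — state 5 not in

Answer: REJECT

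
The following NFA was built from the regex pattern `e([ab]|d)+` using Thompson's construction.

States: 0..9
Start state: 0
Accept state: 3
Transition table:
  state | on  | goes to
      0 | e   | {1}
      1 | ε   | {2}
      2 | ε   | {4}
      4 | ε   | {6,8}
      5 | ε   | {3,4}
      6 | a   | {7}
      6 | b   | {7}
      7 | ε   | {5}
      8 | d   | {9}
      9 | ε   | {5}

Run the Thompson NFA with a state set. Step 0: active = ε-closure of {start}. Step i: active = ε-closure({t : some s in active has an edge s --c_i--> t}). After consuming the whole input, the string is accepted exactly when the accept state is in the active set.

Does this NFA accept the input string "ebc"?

initial (ε-close {0}): {0}
'e' @ 1: {1,2,4,6,8}
'b' @ 2: {3,4,5,6,7,8}  [accepting]
'c' @ 3: {}  — state set empty
after full input: {}  (accept=3 not in)

Answer: REJECT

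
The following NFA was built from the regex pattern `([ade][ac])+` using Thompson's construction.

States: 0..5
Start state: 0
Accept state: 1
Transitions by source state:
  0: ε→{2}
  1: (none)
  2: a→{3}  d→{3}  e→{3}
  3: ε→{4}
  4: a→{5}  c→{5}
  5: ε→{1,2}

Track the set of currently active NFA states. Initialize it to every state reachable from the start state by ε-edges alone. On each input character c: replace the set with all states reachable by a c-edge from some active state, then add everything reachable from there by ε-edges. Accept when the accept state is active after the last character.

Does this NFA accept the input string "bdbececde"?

Answer: REJECT

Steps:
initial (ε-close {0}): {0,2}
'b' @ 1: {}  — dead — no transitions
rest 'dbececde' ignored (set empty)
end set {} — state 1 not in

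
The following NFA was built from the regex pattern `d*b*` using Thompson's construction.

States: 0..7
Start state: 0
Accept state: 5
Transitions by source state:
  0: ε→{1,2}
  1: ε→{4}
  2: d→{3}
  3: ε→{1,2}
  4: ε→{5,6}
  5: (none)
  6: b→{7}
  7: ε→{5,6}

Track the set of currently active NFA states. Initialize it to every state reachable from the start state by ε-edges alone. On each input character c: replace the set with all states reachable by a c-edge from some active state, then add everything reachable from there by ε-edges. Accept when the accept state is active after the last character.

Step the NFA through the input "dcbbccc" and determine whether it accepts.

Answer: REJECT

Steps:
start: ε-closure({0}) = {0,1,2,4,5,6}
'd' @ 1: {1,2,3,4,5,6}  ✓accept
'c' @ 2: {}  — state set empty
rest 'bbccc' ignored (set empty)
after full input: {}  (accept=5 not in)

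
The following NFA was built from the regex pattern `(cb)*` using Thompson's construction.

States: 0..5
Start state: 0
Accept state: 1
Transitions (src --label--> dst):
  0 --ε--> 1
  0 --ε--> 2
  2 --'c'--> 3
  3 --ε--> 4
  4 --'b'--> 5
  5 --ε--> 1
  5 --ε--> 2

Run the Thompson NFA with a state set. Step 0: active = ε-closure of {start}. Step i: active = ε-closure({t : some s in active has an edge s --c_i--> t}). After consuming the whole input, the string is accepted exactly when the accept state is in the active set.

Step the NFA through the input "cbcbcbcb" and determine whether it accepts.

Answer: ACCEPT

Derivation:
S₀ = ε-closure({0}) = {0,1,2}
'c' @ 1: {3,4}
'b' @ 2: {1,2,5}  ✓accept
'c' @ 3: {3,4}
'b' @ 4: {1,2,5}  ✓accept
'c' @ 5: {3,4}
'b' @ 6: {1,2,5}  ✓accept
'c' @ 7: {3,4}
'b' @ 8: {1,2,5}  ✓accept
end set {1,2,5} — state 1 in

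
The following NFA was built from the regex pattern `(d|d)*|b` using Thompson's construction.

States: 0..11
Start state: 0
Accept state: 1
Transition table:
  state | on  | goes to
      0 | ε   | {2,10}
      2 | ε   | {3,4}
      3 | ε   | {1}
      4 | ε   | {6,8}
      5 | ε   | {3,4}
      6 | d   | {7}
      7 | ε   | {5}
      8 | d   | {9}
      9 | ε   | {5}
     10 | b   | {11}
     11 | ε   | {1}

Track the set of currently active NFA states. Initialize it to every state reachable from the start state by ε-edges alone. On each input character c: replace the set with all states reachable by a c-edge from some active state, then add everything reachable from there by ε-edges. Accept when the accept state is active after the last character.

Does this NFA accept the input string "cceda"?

initial (ε-close {0}): {0,1,2,3,4,6,8,10}
'c' @ 1: {}  — dead — no transitions
rest 'ceda' ignored (set empty)
end set {} — state 1 not in

Answer: REJECT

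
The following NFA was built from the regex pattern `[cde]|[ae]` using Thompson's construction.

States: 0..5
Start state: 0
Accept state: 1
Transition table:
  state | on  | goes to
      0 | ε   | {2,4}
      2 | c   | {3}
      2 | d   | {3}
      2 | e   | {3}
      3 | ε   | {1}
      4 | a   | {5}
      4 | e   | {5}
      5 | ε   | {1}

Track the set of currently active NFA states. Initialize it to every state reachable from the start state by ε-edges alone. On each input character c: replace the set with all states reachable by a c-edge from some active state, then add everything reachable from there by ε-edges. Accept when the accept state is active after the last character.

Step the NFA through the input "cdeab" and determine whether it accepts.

start: ε-closure({0}) = {0,2,4}
'c' @ 1: {1,3}  ✓accept
'd' @ 2: {}  — no active states
rest 'eab' ignored (set empty)
final: {}; accept 1 not in set

Answer: REJECT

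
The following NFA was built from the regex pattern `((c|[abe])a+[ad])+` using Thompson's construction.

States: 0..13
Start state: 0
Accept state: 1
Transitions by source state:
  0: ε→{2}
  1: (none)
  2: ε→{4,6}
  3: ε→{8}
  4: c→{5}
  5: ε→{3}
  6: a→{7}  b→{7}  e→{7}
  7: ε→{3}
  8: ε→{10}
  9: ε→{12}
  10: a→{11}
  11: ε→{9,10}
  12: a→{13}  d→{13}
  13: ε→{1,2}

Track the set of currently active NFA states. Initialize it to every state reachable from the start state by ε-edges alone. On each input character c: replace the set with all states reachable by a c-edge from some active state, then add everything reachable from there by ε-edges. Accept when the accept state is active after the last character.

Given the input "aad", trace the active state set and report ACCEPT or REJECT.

start: ε-closure({0}) = {0,2,4,6}
'a' @ 1: {3,7,8,10}
'a' @ 2: {9,10,11,12}
'd' @ 3: {1,2,4,6,13}  (accept∈set)
final: {1,2,4,6,13}; accept 1 in set

Answer: ACCEPT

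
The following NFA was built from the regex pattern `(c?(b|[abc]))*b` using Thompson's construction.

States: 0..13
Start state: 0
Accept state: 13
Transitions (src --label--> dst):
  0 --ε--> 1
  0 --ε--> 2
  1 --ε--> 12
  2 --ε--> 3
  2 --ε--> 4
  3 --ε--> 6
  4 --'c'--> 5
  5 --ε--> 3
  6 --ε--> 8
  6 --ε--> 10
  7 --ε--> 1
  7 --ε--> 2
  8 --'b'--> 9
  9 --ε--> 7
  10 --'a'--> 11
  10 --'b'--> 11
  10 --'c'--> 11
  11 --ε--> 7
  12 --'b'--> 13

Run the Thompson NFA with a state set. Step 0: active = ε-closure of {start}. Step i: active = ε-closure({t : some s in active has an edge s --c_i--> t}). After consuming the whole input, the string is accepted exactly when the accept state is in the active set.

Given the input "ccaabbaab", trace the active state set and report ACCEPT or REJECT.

initial (ε-close {0}): {0,1,2,3,4,6,8,10,12}
'c' @ 1: {1,2,3,4,5,6,7,8,10,11,12}
'c' @ 2: {1,2,3,4,5,6,7,8,10,11,12}
'a' @ 3: {1,2,3,4,6,7,8,10,11,12}
'a' @ 4: {1,2,3,4,6,7,8,10,11,12}
'b' @ 5: {1,2,3,4,6,7,8,9,10,11,12,13}  (accept∈set)
'b' @ 6: {1,2,3,4,6,7,8,9,10,11,12,13}  (accept∈set)
'a' @ 7: {1,2,3,4,6,7,8,10,11,12}
'a' @ 8: {1,2,3,4,6,7,8,10,11,12}
'b' @ 9: {1,2,3,4,6,7,8,9,10,11,12,13}  (accept∈set)
end set {1,2,3,4,6,7,8,9,10,11,12,13} — state 13 in

Answer: ACCEPT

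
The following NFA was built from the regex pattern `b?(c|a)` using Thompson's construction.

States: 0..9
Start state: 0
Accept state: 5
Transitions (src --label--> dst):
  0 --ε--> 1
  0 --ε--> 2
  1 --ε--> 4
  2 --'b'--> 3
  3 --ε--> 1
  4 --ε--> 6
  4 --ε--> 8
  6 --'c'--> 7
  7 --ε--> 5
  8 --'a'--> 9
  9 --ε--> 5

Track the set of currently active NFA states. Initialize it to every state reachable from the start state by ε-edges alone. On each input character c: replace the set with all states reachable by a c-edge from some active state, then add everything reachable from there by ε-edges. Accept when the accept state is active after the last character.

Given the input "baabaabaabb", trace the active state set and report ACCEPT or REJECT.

Answer: REJECT

Steps:
S₀ = ε-closure({0}) = {0,1,2,4,6,8}
'b' @ 1: {1,3,4,6,8}
'a' @ 2: {5,9}  ✓accept
'a' @ 3: {}  — no active states
rest 'baabaabb' ignored (set empty)
end set {} — state 5 not in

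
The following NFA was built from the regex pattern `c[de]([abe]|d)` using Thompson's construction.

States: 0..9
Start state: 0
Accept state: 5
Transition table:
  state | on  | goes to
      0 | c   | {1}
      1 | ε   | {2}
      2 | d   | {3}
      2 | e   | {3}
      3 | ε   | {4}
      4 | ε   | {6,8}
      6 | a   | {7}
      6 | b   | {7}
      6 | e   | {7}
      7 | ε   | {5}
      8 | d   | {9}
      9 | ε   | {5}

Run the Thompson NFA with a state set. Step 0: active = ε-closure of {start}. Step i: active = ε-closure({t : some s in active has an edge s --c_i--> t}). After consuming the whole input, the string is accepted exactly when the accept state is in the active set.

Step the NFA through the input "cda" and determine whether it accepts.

start: ε-closure({0}) = {0}
'c' @ 1: {1,2}
'd' @ 2: {3,4,6,8}
'a' @ 3: {5,7}  [accepting]
final: {5,7}; accept 5 in set

Answer: ACCEPT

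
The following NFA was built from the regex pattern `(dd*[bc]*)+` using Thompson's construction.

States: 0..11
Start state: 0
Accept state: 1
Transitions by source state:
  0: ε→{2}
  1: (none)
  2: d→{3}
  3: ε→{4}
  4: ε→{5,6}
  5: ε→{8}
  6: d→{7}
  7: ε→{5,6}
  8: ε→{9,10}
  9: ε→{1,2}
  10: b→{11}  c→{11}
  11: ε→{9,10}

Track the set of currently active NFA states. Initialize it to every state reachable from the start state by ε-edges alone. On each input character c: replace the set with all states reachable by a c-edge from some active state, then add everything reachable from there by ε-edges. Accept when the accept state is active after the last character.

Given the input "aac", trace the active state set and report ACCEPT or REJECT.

Answer: REJECT

Steps:
initial (ε-close {0}): {0,2}
'a' @ 1: {}  — dead — no transitions
rest 'ac' ignored (set empty)
after full input: {}  (accept=1 not in)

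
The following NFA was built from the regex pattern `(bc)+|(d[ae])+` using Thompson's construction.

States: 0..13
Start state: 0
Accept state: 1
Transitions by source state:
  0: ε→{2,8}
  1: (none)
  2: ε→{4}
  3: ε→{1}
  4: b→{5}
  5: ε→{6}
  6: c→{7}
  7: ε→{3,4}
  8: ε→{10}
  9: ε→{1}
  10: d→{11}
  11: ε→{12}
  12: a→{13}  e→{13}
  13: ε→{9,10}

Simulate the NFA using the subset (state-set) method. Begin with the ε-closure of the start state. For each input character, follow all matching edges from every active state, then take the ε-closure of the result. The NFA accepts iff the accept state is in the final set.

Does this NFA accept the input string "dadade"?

Answer: ACCEPT

Trace:
S₀ = ε-closure({0}) = {0,2,4,8,10}
'd' @ 1: {11,12}
'a' @ 2: {1,9,10,13}  (accept∈set)
'd' @ 3: {11,12}
'a' @ 4: {1,9,10,13}  (accept∈set)
'd' @ 5: {11,12}
'e' @ 6: {1,9,10,13}  (accept∈set)
final: {1,9,10,13}; accept 1 in set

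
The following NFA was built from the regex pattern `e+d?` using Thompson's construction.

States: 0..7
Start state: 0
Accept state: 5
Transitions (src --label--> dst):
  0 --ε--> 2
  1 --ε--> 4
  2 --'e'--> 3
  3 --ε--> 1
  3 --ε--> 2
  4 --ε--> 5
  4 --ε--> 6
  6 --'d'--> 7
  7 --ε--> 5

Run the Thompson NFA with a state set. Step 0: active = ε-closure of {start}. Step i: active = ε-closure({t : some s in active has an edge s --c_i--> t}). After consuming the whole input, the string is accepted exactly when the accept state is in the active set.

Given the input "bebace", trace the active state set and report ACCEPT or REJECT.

Answer: REJECT

Steps:
start: ε-closure({0}) = {0,2}
'b' @ 1: {}  — no active states
rest 'ebace' ignored (set empty)
after full input: {}  (accept=5 not in)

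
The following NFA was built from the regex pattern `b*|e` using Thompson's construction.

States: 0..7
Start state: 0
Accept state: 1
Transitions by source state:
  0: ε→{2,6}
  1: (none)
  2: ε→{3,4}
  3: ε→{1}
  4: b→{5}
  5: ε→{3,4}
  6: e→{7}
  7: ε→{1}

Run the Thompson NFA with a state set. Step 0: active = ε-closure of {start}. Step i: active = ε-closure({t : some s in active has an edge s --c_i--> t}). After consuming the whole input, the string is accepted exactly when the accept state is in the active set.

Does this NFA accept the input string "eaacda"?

S₀ = ε-closure({0}) = {0,1,2,3,4,6}
'e' @ 1: {1,7}  [accepting]
'a' @ 2: {}  — state set empty
rest 'acda' ignored (set empty)
final: {}; accept 1 not in set

Answer: REJECT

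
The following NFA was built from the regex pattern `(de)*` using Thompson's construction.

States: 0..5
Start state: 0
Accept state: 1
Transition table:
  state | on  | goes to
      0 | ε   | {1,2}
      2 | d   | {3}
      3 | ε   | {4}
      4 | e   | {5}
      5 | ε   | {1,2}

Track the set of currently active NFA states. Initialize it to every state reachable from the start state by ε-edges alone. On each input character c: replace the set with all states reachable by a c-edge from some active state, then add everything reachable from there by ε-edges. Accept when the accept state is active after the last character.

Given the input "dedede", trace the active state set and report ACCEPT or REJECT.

S₀ = ε-closure({0}) = {0,1,2}
'd' @ 1: {3,4}
'e' @ 2: {1,2,5}  ✓accept
'd' @ 3: {3,4}
'e' @ 4: {1,2,5}  ✓accept
'd' @ 5: {3,4}
'e' @ 6: {1,2,5}  ✓accept
after full input: {1,2,5}  (accept=1 in)

Answer: ACCEPT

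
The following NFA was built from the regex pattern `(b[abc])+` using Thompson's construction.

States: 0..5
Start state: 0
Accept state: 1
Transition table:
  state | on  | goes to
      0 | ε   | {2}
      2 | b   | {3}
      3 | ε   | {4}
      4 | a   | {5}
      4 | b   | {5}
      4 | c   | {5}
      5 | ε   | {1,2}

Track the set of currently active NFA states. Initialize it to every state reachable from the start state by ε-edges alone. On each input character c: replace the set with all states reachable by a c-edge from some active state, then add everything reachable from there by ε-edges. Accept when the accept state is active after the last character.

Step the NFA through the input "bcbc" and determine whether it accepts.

Answer: ACCEPT

Trace:
start: ε-closure({0}) = {0,2}
'b' @ 1: {3,4}
'c' @ 2: {1,2,5}  (accept∈set)
'b' @ 3: {3,4}
'c' @ 4: {1,2,5}  (accept∈set)
after full input: {1,2,5}  (accept=1 in)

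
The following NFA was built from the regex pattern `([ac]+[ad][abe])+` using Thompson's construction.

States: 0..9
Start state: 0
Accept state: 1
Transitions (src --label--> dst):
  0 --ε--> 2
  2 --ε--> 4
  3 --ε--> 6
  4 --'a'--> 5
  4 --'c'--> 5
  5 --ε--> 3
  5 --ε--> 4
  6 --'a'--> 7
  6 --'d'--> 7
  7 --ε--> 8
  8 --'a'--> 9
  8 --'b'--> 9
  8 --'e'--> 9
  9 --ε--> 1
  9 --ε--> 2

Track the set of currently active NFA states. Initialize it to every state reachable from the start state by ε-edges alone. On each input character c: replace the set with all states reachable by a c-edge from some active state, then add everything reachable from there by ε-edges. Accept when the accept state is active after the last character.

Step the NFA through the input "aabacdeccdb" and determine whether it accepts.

Answer: ACCEPT

Steps:
initial (ε-close {0}): {0,2,4}
'a' @ 1: {3,4,5,6}
'a' @ 2: {3,4,5,6,7,8}
'b' @ 3: {1,2,4,9}  [accepting]
'a' @ 4: {3,4,5,6}
'c' @ 5: {3,4,5,6}
'd' @ 6: {7,8}
'e' @ 7: {1,2,4,9}  [accepting]
'c' @ 8: {3,4,5,6}
'c' @ 9: {3,4,5,6}
'd' @ 10: {7,8}
'b' @ 11: {1,2,4,9}  [accepting]
end set {1,2,4,9} — state 1 in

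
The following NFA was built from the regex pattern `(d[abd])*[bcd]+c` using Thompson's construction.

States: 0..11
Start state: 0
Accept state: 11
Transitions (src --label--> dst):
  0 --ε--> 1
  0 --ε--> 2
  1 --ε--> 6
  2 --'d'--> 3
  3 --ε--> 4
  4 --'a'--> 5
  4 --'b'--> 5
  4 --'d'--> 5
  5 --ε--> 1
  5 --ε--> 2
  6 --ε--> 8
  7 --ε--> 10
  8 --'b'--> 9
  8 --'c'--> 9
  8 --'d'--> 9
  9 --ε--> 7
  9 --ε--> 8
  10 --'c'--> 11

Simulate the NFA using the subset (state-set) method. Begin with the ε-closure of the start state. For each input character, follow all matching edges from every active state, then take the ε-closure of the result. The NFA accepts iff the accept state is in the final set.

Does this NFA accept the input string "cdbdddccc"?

start: ε-closure({0}) = {0,1,2,6,8}
'c' @ 1: {7,8,9,10}
'd' @ 2: {7,8,9,10}
'b' @ 3: {7,8,9,10}
'd' @ 4: {7,8,9,10}
'd' @ 5: {7,8,9,10}
'd' @ 6: {7,8,9,10}
'c' @ 7: {7,8,9,10,11}  (accept∈set)
'c' @ 8: {7,8,9,10,11}  (accept∈set)
'c' @ 9: {7,8,9,10,11}  (accept∈set)
final: {7,8,9,10,11}; accept 11 in set

Answer: ACCEPT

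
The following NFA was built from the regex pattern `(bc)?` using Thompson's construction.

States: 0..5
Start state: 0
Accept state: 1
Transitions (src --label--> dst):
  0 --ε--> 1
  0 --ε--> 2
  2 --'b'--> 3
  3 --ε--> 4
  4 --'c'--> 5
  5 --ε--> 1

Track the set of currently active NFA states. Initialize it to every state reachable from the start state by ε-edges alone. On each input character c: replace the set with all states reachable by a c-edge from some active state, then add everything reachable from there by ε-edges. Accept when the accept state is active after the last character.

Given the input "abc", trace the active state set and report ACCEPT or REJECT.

Answer: REJECT

Steps:
start: ε-closure({0}) = {0,1,2}
'a' @ 1: {}  — dead — no transitions
rest 'bc' ignored (set empty)
final: {}; accept 1 not in set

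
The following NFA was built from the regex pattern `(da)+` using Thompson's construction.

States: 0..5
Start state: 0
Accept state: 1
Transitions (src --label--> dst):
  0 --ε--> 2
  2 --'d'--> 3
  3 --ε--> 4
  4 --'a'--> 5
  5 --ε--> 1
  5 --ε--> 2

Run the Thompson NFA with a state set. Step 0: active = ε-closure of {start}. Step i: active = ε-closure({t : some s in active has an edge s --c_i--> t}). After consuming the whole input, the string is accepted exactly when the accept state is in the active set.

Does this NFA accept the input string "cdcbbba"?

initial (ε-close {0}): {0,2}
'c' @ 1: {}  — dead — no transitions
rest 'dcbbba' ignored (set empty)
after full input: {}  (accept=1 not in)

Answer: REJECT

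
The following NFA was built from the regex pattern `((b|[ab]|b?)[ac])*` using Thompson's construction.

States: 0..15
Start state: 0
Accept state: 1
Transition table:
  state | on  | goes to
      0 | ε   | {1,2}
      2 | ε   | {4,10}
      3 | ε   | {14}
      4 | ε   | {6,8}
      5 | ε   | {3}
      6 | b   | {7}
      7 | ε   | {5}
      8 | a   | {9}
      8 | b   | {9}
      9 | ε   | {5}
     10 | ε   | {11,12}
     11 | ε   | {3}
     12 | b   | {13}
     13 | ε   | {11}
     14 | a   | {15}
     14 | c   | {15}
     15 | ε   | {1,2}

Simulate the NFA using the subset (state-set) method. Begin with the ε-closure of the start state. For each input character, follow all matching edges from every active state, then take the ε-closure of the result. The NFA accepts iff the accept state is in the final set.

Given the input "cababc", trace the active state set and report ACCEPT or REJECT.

Answer: ACCEPT

Steps:
start: ε-closure({0}) = {0,1,2,3,4,6,8,10,11,12,14}
'c' @ 1: {1,2,3,4,6,8,10,11,12,14,15}  (accept∈set)
'a' @ 2: {1,2,3,4,5,6,8,9,10,11,12,14,15}  (accept∈set)
'b' @ 3: {3,5,7,9,11,13,14}
'a' @ 4: {1,2,3,4,6,8,10,11,12,14,15}  (accept∈set)
'b' @ 5: {3,5,7,9,11,13,14}
'c' @ 6: {1,2,3,4,6,8,10,11,12,14,15}  (accept∈set)
after full input: {1,2,3,4,6,8,10,11,12,14,15}  (accept=1 in)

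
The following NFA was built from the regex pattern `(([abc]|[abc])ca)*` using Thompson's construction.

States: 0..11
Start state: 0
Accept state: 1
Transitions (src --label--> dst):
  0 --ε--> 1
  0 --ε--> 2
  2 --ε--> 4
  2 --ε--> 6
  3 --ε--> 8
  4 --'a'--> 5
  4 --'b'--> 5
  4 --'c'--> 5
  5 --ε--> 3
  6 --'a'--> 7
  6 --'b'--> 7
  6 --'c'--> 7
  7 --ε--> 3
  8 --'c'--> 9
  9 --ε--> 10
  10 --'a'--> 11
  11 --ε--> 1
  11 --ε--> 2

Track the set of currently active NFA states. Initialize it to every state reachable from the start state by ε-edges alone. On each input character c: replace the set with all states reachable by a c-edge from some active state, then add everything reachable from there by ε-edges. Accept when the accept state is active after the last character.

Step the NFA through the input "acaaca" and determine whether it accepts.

Answer: ACCEPT

Steps:
initial (ε-close {0}): {0,1,2,4,6}
'a' @ 1: {3,5,7,8}
'c' @ 2: {9,10}
'a' @ 3: {1,2,4,6,11}  [accepting]
'a' @ 4: {3,5,7,8}
'c' @ 5: {9,10}
'a' @ 6: {1,2,4,6,11}  [accepting]
final: {1,2,4,6,11}; accept 1 in set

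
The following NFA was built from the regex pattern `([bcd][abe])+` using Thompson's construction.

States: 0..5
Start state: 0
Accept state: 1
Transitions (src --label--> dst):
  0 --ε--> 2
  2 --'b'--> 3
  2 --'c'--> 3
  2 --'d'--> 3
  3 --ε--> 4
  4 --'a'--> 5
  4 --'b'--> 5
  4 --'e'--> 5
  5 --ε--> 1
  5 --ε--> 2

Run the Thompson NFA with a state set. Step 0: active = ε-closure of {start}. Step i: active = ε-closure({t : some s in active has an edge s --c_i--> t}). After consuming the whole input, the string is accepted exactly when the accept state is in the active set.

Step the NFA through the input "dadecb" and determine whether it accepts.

Answer: ACCEPT

Derivation:
initial (ε-close {0}): {0,2}
'd' @ 1: {3,4}
'a' @ 2: {1,2,5}  ✓accept
'd' @ 3: {3,4}
'e' @ 4: {1,2,5}  ✓accept
'c' @ 5: {3,4}
'b' @ 6: {1,2,5}  ✓accept
final: {1,2,5}; accept 1 in set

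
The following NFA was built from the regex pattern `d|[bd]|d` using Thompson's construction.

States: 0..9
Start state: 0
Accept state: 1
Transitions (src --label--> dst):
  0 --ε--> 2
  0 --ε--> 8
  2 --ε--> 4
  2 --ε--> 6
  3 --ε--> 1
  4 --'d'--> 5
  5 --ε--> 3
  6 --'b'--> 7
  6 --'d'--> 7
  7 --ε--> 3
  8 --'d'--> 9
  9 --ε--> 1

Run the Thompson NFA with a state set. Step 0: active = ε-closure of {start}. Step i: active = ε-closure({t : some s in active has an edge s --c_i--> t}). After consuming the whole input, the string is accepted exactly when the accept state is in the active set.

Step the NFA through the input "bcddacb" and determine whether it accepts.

Answer: REJECT

Steps:
start: ε-closure({0}) = {0,2,4,6,8}
'b' @ 1: {1,3,7}  [accepting]
'c' @ 2: {}  — state set empty
rest 'ddacb' ignored (set empty)
after full input: {}  (accept=1 not in)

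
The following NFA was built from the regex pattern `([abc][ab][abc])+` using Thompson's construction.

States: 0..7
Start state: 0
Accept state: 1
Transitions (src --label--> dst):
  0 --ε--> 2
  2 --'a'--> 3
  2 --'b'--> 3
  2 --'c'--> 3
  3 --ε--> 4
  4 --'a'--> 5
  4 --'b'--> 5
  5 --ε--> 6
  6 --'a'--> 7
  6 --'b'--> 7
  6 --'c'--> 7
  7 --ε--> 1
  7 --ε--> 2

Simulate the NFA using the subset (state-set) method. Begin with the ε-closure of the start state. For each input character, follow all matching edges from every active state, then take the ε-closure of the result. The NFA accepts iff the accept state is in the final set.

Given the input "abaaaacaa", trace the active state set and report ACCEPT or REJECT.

initial (ε-close {0}): {0,2}
'a' @ 1: {3,4}
'b' @ 2: {5,6}
'a' @ 3: {1,2,7}  ✓accept
'a' @ 4: {3,4}
'a' @ 5: {5,6}
'a' @ 6: {1,2,7}  ✓accept
'c' @ 7: {3,4}
'a' @ 8: {5,6}
'a' @ 9: {1,2,7}  ✓accept
final: {1,2,7}; accept 1 in set

Answer: ACCEPT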